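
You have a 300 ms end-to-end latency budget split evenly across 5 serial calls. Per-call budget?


Formula: per_stage = total_budget / stages
per_stage = 300 / 5
per_stage = 60.0 ms

60.0 ms


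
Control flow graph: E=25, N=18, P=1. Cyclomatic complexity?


Formula: V(G) = E - N + 2P
V(G) = 25 - 18 + 2*1
V(G) = 7 + 2
V(G) = 9

9


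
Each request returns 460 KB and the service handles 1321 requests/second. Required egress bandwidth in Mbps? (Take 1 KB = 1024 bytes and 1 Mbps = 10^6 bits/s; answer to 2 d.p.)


Formula: Mbps = payload_bytes * RPS * 8 / 1e6
Payload per request = 460 KB = 460 * 1024 = 471040 bytes
Total bytes/sec = 471040 * 1321 = 622243840
Total bits/sec = 622243840 * 8 = 4977950720
Mbps = 4977950720 / 1e6 = 4977.95

4977.95 Mbps


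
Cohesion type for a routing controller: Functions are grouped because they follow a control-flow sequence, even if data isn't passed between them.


Reasoning: Grouped by order of execution within a routine, not by data flow
Type: Procedural cohesion

Procedural cohesion


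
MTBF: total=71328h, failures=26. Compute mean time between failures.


Formula: MTBF = Total operating time / Number of failures
MTBF = 71328 / 26
MTBF = 2743.38 hours

2743.38 hours


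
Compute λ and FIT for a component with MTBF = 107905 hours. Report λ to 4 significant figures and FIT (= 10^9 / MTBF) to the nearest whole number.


Formula: λ = 1 / MTBF; FIT = λ × 1e9 = 1e9 / MTBF
λ = 1 / 107905 ≈ 9.267e-06 failures/hour
FIT = 1e9 / 107905 ≈ 9267 failures per 1e9 hours (nearest whole number)

λ = 9.267e-06 /h, FIT = 9267


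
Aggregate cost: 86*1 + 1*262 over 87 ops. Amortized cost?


Formula: Amortized cost = Total cost / Operations
Total cost = (86 * 1) + (1 * 262)
Total cost = 86 + 262 = 348
Amortized = 348 / 87 = 4.0

4.0


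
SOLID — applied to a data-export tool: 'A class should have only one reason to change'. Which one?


This describes the Single Responsibility Principle (SRP)

Single Responsibility Principle (SRP)


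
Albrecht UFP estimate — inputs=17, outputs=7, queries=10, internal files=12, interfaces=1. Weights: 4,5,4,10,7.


UFP = EI*4 + EO*5 + EQ*4 + ILF*10 + EIF*7
UFP = 17*4 + 7*5 + 10*4 + 12*10 + 1*7
UFP = 68 + 35 + 40 + 120 + 7
UFP = 270

270


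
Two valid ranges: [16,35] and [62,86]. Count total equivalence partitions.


Valid ranges: [16,35] and [62,86]
Class 1: x < 16 — invalid
Class 2: 16 ≤ x ≤ 35 — valid
Class 3: 35 < x < 62 — invalid (gap between ranges)
Class 4: 62 ≤ x ≤ 86 — valid
Class 5: x > 86 — invalid
Total equivalence classes: 5

5 equivalence classes


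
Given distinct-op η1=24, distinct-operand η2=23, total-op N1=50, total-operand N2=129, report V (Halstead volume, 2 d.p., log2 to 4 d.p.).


Formula: V = N * log2(η), where N = N1 + N2 and η = η1 + η2
η = 24 + 23 = 47
N = 50 + 129 = 179
log2(47) ≈ 5.5546
V = 179 * 5.5546 = 994.27

994.27


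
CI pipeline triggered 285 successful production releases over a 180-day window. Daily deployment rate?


Formula: deployments per day = releases / days
= 285 / 180
= 1.583 deploys/day
(equivalently, 11.08 deploys/week)

1.583 deploys/day


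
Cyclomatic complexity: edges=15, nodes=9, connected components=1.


Formula: V(G) = E - N + 2P
V(G) = 15 - 9 + 2*1
V(G) = 6 + 2
V(G) = 8

8


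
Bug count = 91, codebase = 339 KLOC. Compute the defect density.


Defect density = defects / KLOC
Defect density = 91 / 339
Defect density = 0.268 defects/KLOC

0.268 defects/KLOC


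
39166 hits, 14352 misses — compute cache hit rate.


Formula: hit rate = hits / (hits + misses) * 100
hit rate = 39166 / (39166 + 14352) * 100
hit rate = 39166 / 53518 * 100
hit rate = 73.18%

73.18%


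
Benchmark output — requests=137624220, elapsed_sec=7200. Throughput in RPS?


Formula: throughput = requests / seconds
throughput = 137624220 / 7200
throughput = 19114.48 requests/second

19114.48 requests/second


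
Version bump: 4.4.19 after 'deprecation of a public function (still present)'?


Current: 4.4.19
Change category: 'deprecation of a public function (still present)' → minor bump
SemVer rule: minor bump → increment MINOR, reset PATCH to 0 (MAJOR unchanged)
New: 4.5.0

4.5.0


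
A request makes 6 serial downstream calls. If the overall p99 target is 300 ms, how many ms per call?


Formula: per_stage = total_budget / stages
per_stage = 300 / 6
per_stage = 50.0 ms

50.0 ms


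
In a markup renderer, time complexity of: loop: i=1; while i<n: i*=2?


Reasoning: i doubles each step so iterations are log2(n)
Complexity: O(log n)

O(log n)


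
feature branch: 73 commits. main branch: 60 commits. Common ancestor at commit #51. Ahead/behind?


Common ancestor: commit #51
feature commits after divergence: 73 - 51 = 22
main commits after divergence: 60 - 51 = 9
feature is 22 commits ahead of main
main is 9 commits ahead of feature

feature ahead: 22, main ahead: 9


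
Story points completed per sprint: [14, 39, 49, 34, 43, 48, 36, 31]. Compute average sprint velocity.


Formula: Avg velocity = Total points / Number of sprints
Points: [14, 39, 49, 34, 43, 48, 36, 31]
Sum = 14 + 39 + 49 + 34 + 43 + 48 + 36 + 31 = 294
Avg velocity = 294 / 8 = 36.75 points/sprint

36.75 points/sprint


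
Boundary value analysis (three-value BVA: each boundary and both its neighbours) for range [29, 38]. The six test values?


Range: [29, 38]
Boundaries: just below min, min, min+1, max-1, max, just above max
Values: [28, 29, 30, 37, 38, 39]

[28, 29, 30, 37, 38, 39]


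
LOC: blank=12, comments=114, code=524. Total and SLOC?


Total LOC = blank + comment + code
Total LOC = 12 + 114 + 524 = 650
SLOC (source only) = code = 524

Total LOC: 650, SLOC: 524


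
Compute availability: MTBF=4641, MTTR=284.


Availability = MTBF / (MTBF + MTTR)
Availability = 4641 / (4641 + 284)
Availability = 4641 / 4925
Availability = 94.2335%

94.2335%


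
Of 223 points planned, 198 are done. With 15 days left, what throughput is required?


Formula: Required rate = Remaining points / Days left
Remaining = 223 - 198 = 25 points
Required rate = 25 / 15 = 1.67 points/day

1.67 points/day


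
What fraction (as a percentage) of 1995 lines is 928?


Coverage = covered / total * 100
Coverage = 928 / 1995 * 100
Coverage = 46.52%

46.52%


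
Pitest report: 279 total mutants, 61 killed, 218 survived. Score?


Mutation score = killed / total * 100
Mutation score = 61 / 279 * 100
Mutation score = 21.86%

21.86%


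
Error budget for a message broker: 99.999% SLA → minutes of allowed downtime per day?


Formula: allowed downtime = period * (100 - SLA) / 100
Period (day) = 1440 minutes
Unavailability fraction = (100 - 99.999) / 100
Allowed downtime = 1440 * (100 - 99.999) / 100
Allowed downtime = 0.0144 minutes

0.0144 minutes


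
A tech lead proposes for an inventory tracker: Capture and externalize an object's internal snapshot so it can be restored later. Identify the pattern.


This matches the Memento pattern

Memento


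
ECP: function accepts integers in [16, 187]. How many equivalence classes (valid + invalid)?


Valid range: [16, 187]
Class 1: x < 16 — invalid
Class 2: 16 ≤ x ≤ 187 — valid
Class 3: x > 187 — invalid
Total equivalence classes: 3

3 equivalence classes


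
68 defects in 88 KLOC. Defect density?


Defect density = defects / KLOC
Defect density = 68 / 88
Defect density = 0.773 defects/KLOC

0.773 defects/KLOC


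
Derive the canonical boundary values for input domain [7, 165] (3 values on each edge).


Range: [7, 165]
Boundaries: just below min, min, min+1, max-1, max, just above max
Values: [6, 7, 8, 164, 165, 166]

[6, 7, 8, 164, 165, 166]


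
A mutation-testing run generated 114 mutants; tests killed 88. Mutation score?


Mutation score = killed / total * 100
Mutation score = 88 / 114 * 100
Mutation score = 77.19%

77.19%


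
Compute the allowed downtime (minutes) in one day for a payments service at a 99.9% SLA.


Formula: allowed downtime = period * (100 - SLA) / 100
Period (day) = 1440 minutes
Unavailability fraction = (100 - 99.9) / 100
Allowed downtime = 1440 * (100 - 99.9) / 100
Allowed downtime = 1.44 minutes

1.44 minutes


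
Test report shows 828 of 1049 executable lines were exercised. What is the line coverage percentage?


Coverage = covered / total * 100
Coverage = 828 / 1049 * 100
Coverage = 78.93%

78.93%


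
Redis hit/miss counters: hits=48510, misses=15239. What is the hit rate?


Formula: hit rate = hits / (hits + misses) * 100
hit rate = 48510 / (48510 + 15239) * 100
hit rate = 48510 / 63749 * 100
hit rate = 76.1%

76.1%


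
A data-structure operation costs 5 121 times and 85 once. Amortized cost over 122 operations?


Formula: Amortized cost = Total cost / Operations
Total cost = (121 * 5) + (1 * 85)
Total cost = 605 + 85 = 690
Amortized = 690 / 122 = 5.6557

5.6557


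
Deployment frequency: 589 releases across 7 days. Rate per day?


Formula: deployments per day = releases / days
= 589 / 7
= 84.143 deploys/day
(equivalently, 589.0 deploys/week)

84.143 deploys/day


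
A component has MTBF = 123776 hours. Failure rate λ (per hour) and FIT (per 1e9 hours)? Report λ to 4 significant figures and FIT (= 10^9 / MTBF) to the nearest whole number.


Formula: λ = 1 / MTBF; FIT = λ × 1e9 = 1e9 / MTBF
λ = 1 / 123776 ≈ 8.079e-06 failures/hour
FIT = 1e9 / 123776 ≈ 8079 failures per 1e9 hours (nearest whole number)

λ = 8.079e-06 /h, FIT = 8079


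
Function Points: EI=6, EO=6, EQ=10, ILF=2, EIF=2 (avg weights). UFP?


UFP = EI*4 + EO*5 + EQ*4 + ILF*10 + EIF*7
UFP = 6*4 + 6*5 + 10*4 + 2*10 + 2*7
UFP = 24 + 30 + 40 + 20 + 14
UFP = 128

128


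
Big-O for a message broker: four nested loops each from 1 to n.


Reasoning: four levels of nesting
Complexity: O(n^4)

O(n^4)


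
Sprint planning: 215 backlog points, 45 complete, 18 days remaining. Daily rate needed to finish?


Formula: Required rate = Remaining points / Days left
Remaining = 215 - 45 = 170 points
Required rate = 170 / 18 = 9.44 points/day

9.44 points/day


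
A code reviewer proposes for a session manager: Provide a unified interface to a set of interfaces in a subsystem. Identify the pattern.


This matches the Facade pattern

Facade


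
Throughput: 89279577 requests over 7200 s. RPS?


Formula: throughput = requests / seconds
throughput = 89279577 / 7200
throughput = 12399.94 requests/second

12399.94 requests/second


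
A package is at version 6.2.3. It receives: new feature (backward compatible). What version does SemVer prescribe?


Current: 6.2.3
Change category: 'new feature (backward compatible)' → minor bump
SemVer rule: minor bump → increment MINOR, reset PATCH to 0 (MAJOR unchanged)
New: 6.3.0

6.3.0


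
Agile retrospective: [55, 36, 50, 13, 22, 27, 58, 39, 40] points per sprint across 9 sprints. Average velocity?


Formula: Avg velocity = Total points / Number of sprints
Points: [55, 36, 50, 13, 22, 27, 58, 39, 40]
Sum = 55 + 36 + 50 + 13 + 22 + 27 + 58 + 39 + 40 = 340
Avg velocity = 340 / 9 = 37.78 points/sprint

37.78 points/sprint


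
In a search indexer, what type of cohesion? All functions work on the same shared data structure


Reasoning: Functions share data
Type: Communicational cohesion

Communicational cohesion


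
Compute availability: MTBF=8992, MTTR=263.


Availability = MTBF / (MTBF + MTTR)
Availability = 8992 / (8992 + 263)
Availability = 8992 / 9255
Availability = 97.1583%

97.1583%


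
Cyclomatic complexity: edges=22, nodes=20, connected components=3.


Formula: V(G) = E - N + 2P
V(G) = 22 - 20 + 2*3
V(G) = 2 + 6
V(G) = 8

8


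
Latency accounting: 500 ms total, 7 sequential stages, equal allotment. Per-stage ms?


Formula: per_stage = total_budget / stages
per_stage = 500 / 7
per_stage = 71.43 ms

71.43 ms


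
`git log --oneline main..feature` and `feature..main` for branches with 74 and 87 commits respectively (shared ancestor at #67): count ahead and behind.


Common ancestor: commit #67
feature commits after divergence: 74 - 67 = 7
main commits after divergence: 87 - 67 = 20
feature is 7 commits ahead of main
main is 20 commits ahead of feature

feature ahead: 7, main ahead: 20


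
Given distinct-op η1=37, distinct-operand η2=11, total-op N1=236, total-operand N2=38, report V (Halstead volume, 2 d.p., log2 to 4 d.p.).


Formula: V = N * log2(η), where N = N1 + N2 and η = η1 + η2
η = 37 + 11 = 48
N = 236 + 38 = 274
log2(48) ≈ 5.5850
V = 274 * 5.5850 = 1530.29

1530.29


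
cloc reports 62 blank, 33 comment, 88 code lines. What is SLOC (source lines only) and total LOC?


Total LOC = blank + comment + code
Total LOC = 62 + 33 + 88 = 183
SLOC (source only) = code = 88

Total LOC: 183, SLOC: 88


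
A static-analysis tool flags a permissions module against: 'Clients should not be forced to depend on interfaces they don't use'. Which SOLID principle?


This describes the Interface Segregation Principle (ISP)

Interface Segregation Principle (ISP)


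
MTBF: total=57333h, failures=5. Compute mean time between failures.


Formula: MTBF = Total operating time / Number of failures
MTBF = 57333 / 5
MTBF = 11466.6 hours

11466.6 hours


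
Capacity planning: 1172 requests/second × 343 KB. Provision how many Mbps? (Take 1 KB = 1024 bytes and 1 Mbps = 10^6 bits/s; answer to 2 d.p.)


Formula: Mbps = payload_bytes * RPS * 8 / 1e6
Payload per request = 343 KB = 343 * 1024 = 351232 bytes
Total bytes/sec = 351232 * 1172 = 411643904
Total bits/sec = 411643904 * 8 = 3293151232
Mbps = 3293151232 / 1e6 = 3293.15

3293.15 Mbps


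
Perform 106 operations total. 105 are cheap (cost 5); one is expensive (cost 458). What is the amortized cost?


Formula: Amortized cost = Total cost / Operations
Total cost = (105 * 5) + (1 * 458)
Total cost = 525 + 458 = 983
Amortized = 983 / 106 = 9.2736

9.2736


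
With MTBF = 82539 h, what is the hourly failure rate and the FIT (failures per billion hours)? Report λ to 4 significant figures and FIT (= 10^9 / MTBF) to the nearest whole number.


Formula: λ = 1 / MTBF; FIT = λ × 1e9 = 1e9 / MTBF
λ = 1 / 82539 ≈ 1.212e-05 failures/hour
FIT = 1e9 / 82539 ≈ 12115 failures per 1e9 hours (nearest whole number)

λ = 1.212e-05 /h, FIT = 12115


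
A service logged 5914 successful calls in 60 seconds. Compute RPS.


Formula: throughput = requests / seconds
throughput = 5914 / 60
throughput = 98.57 requests/second

98.57 requests/second


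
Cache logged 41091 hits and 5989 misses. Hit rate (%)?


Formula: hit rate = hits / (hits + misses) * 100
hit rate = 41091 / (41091 + 5989) * 100
hit rate = 41091 / 47080 * 100
hit rate = 87.28%

87.28%


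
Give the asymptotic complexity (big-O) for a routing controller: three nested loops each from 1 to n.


Reasoning: three levels of nesting over n
Complexity: O(n^3)

O(n^3)


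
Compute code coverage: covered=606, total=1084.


Coverage = covered / total * 100
Coverage = 606 / 1084 * 100
Coverage = 55.9%

55.9%


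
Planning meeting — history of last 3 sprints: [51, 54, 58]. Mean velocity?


Formula: Avg velocity = Total points / Number of sprints
Points: [51, 54, 58]
Sum = 51 + 54 + 58 = 163
Avg velocity = 163 / 3 = 54.33 points/sprint

54.33 points/sprint


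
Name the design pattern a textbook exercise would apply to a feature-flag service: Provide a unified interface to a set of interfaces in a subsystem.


This matches the Facade pattern

Facade


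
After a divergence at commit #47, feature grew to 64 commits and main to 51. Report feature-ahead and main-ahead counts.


Common ancestor: commit #47
feature commits after divergence: 64 - 47 = 17
main commits after divergence: 51 - 47 = 4
feature is 17 commits ahead of main
main is 4 commits ahead of feature

feature ahead: 17, main ahead: 4


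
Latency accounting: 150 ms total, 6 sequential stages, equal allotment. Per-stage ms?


Formula: per_stage = total_budget / stages
per_stage = 150 / 6
per_stage = 25.0 ms

25.0 ms


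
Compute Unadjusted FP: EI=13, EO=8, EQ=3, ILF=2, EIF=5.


UFP = EI*4 + EO*5 + EQ*4 + ILF*10 + EIF*7
UFP = 13*4 + 8*5 + 3*4 + 2*10 + 5*7
UFP = 52 + 40 + 12 + 20 + 35
UFP = 159

159


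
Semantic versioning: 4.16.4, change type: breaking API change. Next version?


Current: 4.16.4
Change category: 'breaking API change' → major bump
SemVer rule: major bump → increment MAJOR, reset MINOR and PATCH to 0
New: 5.0.0

5.0.0


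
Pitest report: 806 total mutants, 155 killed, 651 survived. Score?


Mutation score = killed / total * 100
Mutation score = 155 / 806 * 100
Mutation score = 19.23%

19.23%


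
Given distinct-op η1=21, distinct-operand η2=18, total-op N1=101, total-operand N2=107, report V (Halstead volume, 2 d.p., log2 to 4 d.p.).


Formula: V = N * log2(η), where N = N1 + N2 and η = η1 + η2
η = 21 + 18 = 39
N = 101 + 107 = 208
log2(39) ≈ 5.2854
V = 208 * 5.2854 = 1099.36

1099.36


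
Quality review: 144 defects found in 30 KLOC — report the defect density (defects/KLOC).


Defect density = defects / KLOC
Defect density = 144 / 30
Defect density = 4.8 defects/KLOC

4.8 defects/KLOC


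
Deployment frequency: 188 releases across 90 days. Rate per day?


Formula: deployments per day = releases / days
= 188 / 90
= 2.089 deploys/day
(equivalently, 14.62 deploys/week)

2.089 deploys/day


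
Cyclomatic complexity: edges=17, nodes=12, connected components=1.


Formula: V(G) = E - N + 2P
V(G) = 17 - 12 + 2*1
V(G) = 5 + 2
V(G) = 7

7


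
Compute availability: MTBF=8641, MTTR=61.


Availability = MTBF / (MTBF + MTTR)
Availability = 8641 / (8641 + 61)
Availability = 8641 / 8702
Availability = 99.299%

99.299%


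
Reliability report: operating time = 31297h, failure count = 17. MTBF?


Formula: MTBF = Total operating time / Number of failures
MTBF = 31297 / 17
MTBF = 1841.0 hours

1841.0 hours


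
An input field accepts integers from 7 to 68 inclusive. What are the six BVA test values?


Range: [7, 68]
Boundaries: just below min, min, min+1, max-1, max, just above max
Values: [6, 7, 8, 67, 68, 69]

[6, 7, 8, 67, 68, 69]


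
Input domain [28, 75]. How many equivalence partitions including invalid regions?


Valid range: [28, 75]
Class 1: x < 28 — invalid
Class 2: 28 ≤ x ≤ 75 — valid
Class 3: x > 75 — invalid
Total equivalence classes: 3

3 equivalence classes


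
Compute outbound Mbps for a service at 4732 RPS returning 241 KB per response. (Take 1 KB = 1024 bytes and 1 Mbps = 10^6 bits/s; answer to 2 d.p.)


Formula: Mbps = payload_bytes * RPS * 8 / 1e6
Payload per request = 241 KB = 241 * 1024 = 246784 bytes
Total bytes/sec = 246784 * 4732 = 1167781888
Total bits/sec = 1167781888 * 8 = 9342255104
Mbps = 9342255104 / 1e6 = 9342.26

9342.26 Mbps


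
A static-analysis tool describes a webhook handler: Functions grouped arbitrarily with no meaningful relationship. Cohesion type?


Reasoning: Worst: random grouping
Type: Coincidental cohesion

Coincidental cohesion


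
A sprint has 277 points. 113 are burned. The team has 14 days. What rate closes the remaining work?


Formula: Required rate = Remaining points / Days left
Remaining = 277 - 113 = 164 points
Required rate = 164 / 14 = 11.71 points/day

11.71 points/day


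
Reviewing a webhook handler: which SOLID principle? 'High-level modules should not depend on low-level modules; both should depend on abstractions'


This describes the Dependency Inversion Principle (DIP)

Dependency Inversion Principle (DIP)


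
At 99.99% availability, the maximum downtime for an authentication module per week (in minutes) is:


Formula: allowed downtime = period * (100 - SLA) / 100
Period (week) = 10080 minutes
Unavailability fraction = (100 - 99.99) / 100
Allowed downtime = 10080 * (100 - 99.99) / 100
Allowed downtime = 1.008 minutes

1.008 minutes


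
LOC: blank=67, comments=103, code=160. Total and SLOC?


Total LOC = blank + comment + code
Total LOC = 67 + 103 + 160 = 330
SLOC (source only) = code = 160

Total LOC: 330, SLOC: 160


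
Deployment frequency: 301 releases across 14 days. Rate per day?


Formula: deployments per day = releases / days
= 301 / 14
= 21.5 deploys/day
(equivalently, 150.5 deploys/week)

21.5 deploys/day


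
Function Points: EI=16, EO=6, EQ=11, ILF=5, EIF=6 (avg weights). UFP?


UFP = EI*4 + EO*5 + EQ*4 + ILF*10 + EIF*7
UFP = 16*4 + 6*5 + 11*4 + 5*10 + 6*7
UFP = 64 + 30 + 44 + 50 + 42
UFP = 230

230


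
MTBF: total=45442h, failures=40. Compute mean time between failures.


Formula: MTBF = Total operating time / Number of failures
MTBF = 45442 / 40
MTBF = 1136.05 hours

1136.05 hours


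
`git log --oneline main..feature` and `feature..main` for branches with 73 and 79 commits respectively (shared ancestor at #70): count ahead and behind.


Common ancestor: commit #70
feature commits after divergence: 73 - 70 = 3
main commits after divergence: 79 - 70 = 9
feature is 3 commits ahead of main
main is 9 commits ahead of feature

feature ahead: 3, main ahead: 9


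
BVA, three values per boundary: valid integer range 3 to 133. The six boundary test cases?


Range: [3, 133]
Boundaries: just below min, min, min+1, max-1, max, just above max
Values: [2, 3, 4, 132, 133, 134]

[2, 3, 4, 132, 133, 134]


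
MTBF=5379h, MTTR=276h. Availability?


Availability = MTBF / (MTBF + MTTR)
Availability = 5379 / (5379 + 276)
Availability = 5379 / 5655
Availability = 95.1194%

95.1194%


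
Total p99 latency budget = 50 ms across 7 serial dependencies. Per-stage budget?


Formula: per_stage = total_budget / stages
per_stage = 50 / 7
per_stage = 7.14 ms

7.14 ms


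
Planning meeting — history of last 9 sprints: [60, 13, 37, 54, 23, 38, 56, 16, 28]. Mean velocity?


Formula: Avg velocity = Total points / Number of sprints
Points: [60, 13, 37, 54, 23, 38, 56, 16, 28]
Sum = 60 + 13 + 37 + 54 + 23 + 38 + 56 + 16 + 28 = 325
Avg velocity = 325 / 9 = 36.11 points/sprint

36.11 points/sprint


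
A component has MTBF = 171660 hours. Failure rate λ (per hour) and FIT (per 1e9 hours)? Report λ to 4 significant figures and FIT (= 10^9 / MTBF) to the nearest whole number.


Formula: λ = 1 / MTBF; FIT = λ × 1e9 = 1e9 / MTBF
λ = 1 / 171660 ≈ 5.825e-06 failures/hour
FIT = 1e9 / 171660 ≈ 5825 failures per 1e9 hours (nearest whole number)

λ = 5.825e-06 /h, FIT = 5825


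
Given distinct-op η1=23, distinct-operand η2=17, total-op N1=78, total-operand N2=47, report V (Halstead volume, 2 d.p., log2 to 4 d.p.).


Formula: V = N * log2(η), where N = N1 + N2 and η = η1 + η2
η = 23 + 17 = 40
N = 78 + 47 = 125
log2(40) ≈ 5.3219
V = 125 * 5.3219 = 665.24

665.24


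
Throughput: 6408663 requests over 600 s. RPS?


Formula: throughput = requests / seconds
throughput = 6408663 / 600
throughput = 10681.11 requests/second

10681.11 requests/second


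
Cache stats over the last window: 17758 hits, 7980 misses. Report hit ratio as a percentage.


Formula: hit rate = hits / (hits + misses) * 100
hit rate = 17758 / (17758 + 7980) * 100
hit rate = 17758 / 25738 * 100
hit rate = 69.0%

69.0%


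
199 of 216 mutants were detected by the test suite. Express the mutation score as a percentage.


Mutation score = killed / total * 100
Mutation score = 199 / 216 * 100
Mutation score = 92.13%

92.13%


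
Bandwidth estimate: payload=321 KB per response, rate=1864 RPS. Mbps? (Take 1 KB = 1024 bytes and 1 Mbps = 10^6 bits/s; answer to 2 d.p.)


Formula: Mbps = payload_bytes * RPS * 8 / 1e6
Payload per request = 321 KB = 321 * 1024 = 328704 bytes
Total bytes/sec = 328704 * 1864 = 612704256
Total bits/sec = 612704256 * 8 = 4901634048
Mbps = 4901634048 / 1e6 = 4901.63

4901.63 Mbps


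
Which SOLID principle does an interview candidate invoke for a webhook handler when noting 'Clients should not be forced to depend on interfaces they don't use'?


This describes the Interface Segregation Principle (ISP)

Interface Segregation Principle (ISP)


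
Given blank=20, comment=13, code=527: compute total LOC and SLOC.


Total LOC = blank + comment + code
Total LOC = 20 + 13 + 527 = 560
SLOC (source only) = code = 527

Total LOC: 560, SLOC: 527


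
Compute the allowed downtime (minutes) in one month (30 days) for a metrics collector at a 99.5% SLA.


Formula: allowed downtime = period * (100 - SLA) / 100
Period (month (30 days)) = 43200 minutes
Unavailability fraction = (100 - 99.5) / 100
Allowed downtime = 43200 * (100 - 99.5) / 100
Allowed downtime = 216.0 minutes

216.0 minutes


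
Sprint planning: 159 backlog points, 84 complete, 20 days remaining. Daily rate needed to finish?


Formula: Required rate = Remaining points / Days left
Remaining = 159 - 84 = 75 points
Required rate = 75 / 20 = 3.75 points/day

3.75 points/day


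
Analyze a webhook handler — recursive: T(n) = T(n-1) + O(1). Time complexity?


Reasoning: linear recursion with constant work per frame
Complexity: O(n)

O(n)


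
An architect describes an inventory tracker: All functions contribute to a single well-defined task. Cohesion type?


Reasoning: Best: single purpose
Type: Functional cohesion

Functional cohesion


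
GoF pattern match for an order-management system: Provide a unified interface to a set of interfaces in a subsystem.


This matches the Facade pattern

Facade


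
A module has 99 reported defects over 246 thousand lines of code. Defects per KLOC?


Defect density = defects / KLOC
Defect density = 99 / 246
Defect density = 0.402 defects/KLOC

0.402 defects/KLOC


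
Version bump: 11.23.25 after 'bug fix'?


Current: 11.23.25
Change category: 'bug fix' → patch bump
SemVer rule: patch bump → increment PATCH (MAJOR and MINOR unchanged)
New: 11.23.26

11.23.26


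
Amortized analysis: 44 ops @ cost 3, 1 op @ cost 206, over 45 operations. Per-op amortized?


Formula: Amortized cost = Total cost / Operations
Total cost = (44 * 3) + (1 * 206)
Total cost = 132 + 206 = 338
Amortized = 338 / 45 = 7.5111

7.5111


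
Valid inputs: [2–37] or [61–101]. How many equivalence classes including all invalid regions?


Valid ranges: [2,37] and [61,101]
Class 1: x < 2 — invalid
Class 2: 2 ≤ x ≤ 37 — valid
Class 3: 37 < x < 61 — invalid (gap between ranges)
Class 4: 61 ≤ x ≤ 101 — valid
Class 5: x > 101 — invalid
Total equivalence classes: 5

5 equivalence classes


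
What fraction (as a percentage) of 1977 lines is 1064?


Coverage = covered / total * 100
Coverage = 1064 / 1977 * 100
Coverage = 53.82%

53.82%


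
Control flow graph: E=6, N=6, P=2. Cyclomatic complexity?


Formula: V(G) = E - N + 2P
V(G) = 6 - 6 + 2*2
V(G) = 0 + 4
V(G) = 4

4


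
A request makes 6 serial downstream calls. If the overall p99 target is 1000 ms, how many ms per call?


Formula: per_stage = total_budget / stages
per_stage = 1000 / 6
per_stage = 166.67 ms

166.67 ms


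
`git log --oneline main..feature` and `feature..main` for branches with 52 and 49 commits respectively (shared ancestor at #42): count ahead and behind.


Common ancestor: commit #42
feature commits after divergence: 52 - 42 = 10
main commits after divergence: 49 - 42 = 7
feature is 10 commits ahead of main
main is 7 commits ahead of feature

feature ahead: 10, main ahead: 7


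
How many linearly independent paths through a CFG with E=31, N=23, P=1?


Formula: V(G) = E - N + 2P
V(G) = 31 - 23 + 2*1
V(G) = 8 + 2
V(G) = 10

10


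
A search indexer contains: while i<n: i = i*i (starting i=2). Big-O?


Reasoning: squaring drives double-exponential growth; iterations ~ log log n
Complexity: O(log log n)

O(log log n)


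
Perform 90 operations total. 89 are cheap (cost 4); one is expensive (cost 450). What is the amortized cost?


Formula: Amortized cost = Total cost / Operations
Total cost = (89 * 4) + (1 * 450)
Total cost = 356 + 450 = 806
Amortized = 806 / 90 = 8.9556

8.9556


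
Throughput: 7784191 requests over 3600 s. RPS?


Formula: throughput = requests / seconds
throughput = 7784191 / 3600
throughput = 2162.28 requests/second

2162.28 requests/second


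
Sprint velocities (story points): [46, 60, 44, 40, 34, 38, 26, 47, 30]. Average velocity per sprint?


Formula: Avg velocity = Total points / Number of sprints
Points: [46, 60, 44, 40, 34, 38, 26, 47, 30]
Sum = 46 + 60 + 44 + 40 + 34 + 38 + 26 + 47 + 30 = 365
Avg velocity = 365 / 9 = 40.56 points/sprint

40.56 points/sprint


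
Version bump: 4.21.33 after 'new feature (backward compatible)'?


Current: 4.21.33
Change category: 'new feature (backward compatible)' → minor bump
SemVer rule: minor bump → increment MINOR, reset PATCH to 0 (MAJOR unchanged)
New: 4.22.0

4.22.0


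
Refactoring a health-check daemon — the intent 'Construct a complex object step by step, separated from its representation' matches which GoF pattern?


This matches the Builder pattern

Builder


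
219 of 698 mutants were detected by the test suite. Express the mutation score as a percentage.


Mutation score = killed / total * 100
Mutation score = 219 / 698 * 100
Mutation score = 31.38%

31.38%


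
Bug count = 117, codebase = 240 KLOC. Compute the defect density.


Defect density = defects / KLOC
Defect density = 117 / 240
Defect density = 0.488 defects/KLOC

0.488 defects/KLOC


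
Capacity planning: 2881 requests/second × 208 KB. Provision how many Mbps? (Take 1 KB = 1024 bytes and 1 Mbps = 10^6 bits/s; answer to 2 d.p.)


Formula: Mbps = payload_bytes * RPS * 8 / 1e6
Payload per request = 208 KB = 208 * 1024 = 212992 bytes
Total bytes/sec = 212992 * 2881 = 613629952
Total bits/sec = 613629952 * 8 = 4909039616
Mbps = 4909039616 / 1e6 = 4909.04

4909.04 Mbps


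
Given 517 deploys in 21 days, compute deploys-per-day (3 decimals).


Formula: deployments per day = releases / days
= 517 / 21
= 24.619 deploys/day
(equivalently, 172.33 deploys/week)

24.619 deploys/day


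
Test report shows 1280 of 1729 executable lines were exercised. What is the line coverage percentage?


Coverage = covered / total * 100
Coverage = 1280 / 1729 * 100
Coverage = 74.03%

74.03%


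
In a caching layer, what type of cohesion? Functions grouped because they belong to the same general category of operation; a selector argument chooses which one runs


Reasoning: Grouped by category of activity, not by data or sequence
Type: Logical cohesion

Logical cohesion


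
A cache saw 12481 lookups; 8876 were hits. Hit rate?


Formula: hit rate = hits / (hits + misses) * 100
hit rate = 8876 / (8876 + 3605) * 100
hit rate = 8876 / 12481 * 100
hit rate = 71.12%

71.12%


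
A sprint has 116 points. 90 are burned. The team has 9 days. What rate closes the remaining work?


Formula: Required rate = Remaining points / Days left
Remaining = 116 - 90 = 26 points
Required rate = 26 / 9 = 2.89 points/day

2.89 points/day


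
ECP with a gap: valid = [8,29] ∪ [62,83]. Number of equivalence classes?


Valid ranges: [8,29] and [62,83]
Class 1: x < 8 — invalid
Class 2: 8 ≤ x ≤ 29 — valid
Class 3: 29 < x < 62 — invalid (gap between ranges)
Class 4: 62 ≤ x ≤ 83 — valid
Class 5: x > 83 — invalid
Total equivalence classes: 5

5 equivalence classes


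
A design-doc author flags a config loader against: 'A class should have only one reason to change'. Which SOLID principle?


This describes the Single Responsibility Principle (SRP)

Single Responsibility Principle (SRP)


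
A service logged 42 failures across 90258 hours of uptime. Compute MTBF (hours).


Formula: MTBF = Total operating time / Number of failures
MTBF = 90258 / 42
MTBF = 2149.0 hours

2149.0 hours


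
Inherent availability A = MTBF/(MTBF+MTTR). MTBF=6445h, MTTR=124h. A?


Availability = MTBF / (MTBF + MTTR)
Availability = 6445 / (6445 + 124)
Availability = 6445 / 6569
Availability = 98.1123%

98.1123%


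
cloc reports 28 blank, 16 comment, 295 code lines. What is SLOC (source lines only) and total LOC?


Total LOC = blank + comment + code
Total LOC = 28 + 16 + 295 = 339
SLOC (source only) = code = 295

Total LOC: 339, SLOC: 295


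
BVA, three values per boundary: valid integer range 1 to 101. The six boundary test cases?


Range: [1, 101]
Boundaries: just below min, min, min+1, max-1, max, just above max
Values: [0, 1, 2, 100, 101, 102]

[0, 1, 2, 100, 101, 102]


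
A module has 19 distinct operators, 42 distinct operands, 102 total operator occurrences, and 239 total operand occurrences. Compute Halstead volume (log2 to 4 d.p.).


Formula: V = N * log2(η), where N = N1 + N2 and η = η1 + η2
η = 19 + 42 = 61
N = 102 + 239 = 341
log2(61) ≈ 5.9307
V = 341 * 5.9307 = 2022.37

2022.37


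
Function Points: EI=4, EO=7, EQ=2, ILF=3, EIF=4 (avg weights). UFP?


UFP = EI*4 + EO*5 + EQ*4 + ILF*10 + EIF*7
UFP = 4*4 + 7*5 + 2*4 + 3*10 + 4*7
UFP = 16 + 35 + 8 + 30 + 28
UFP = 117

117


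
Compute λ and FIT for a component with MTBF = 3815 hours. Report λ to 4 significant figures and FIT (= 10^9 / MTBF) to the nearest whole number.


Formula: λ = 1 / MTBF; FIT = λ × 1e9 = 1e9 / MTBF
λ = 1 / 3815 ≈ 2.621e-04 failures/hour
FIT = 1e9 / 3815 ≈ 262123 failures per 1e9 hours (nearest whole number)

λ = 2.621e-04 /h, FIT = 262123


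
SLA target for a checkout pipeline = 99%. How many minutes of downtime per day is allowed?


Formula: allowed downtime = period * (100 - SLA) / 100
Period (day) = 1440 minutes
Unavailability fraction = (100 - 99.0) / 100
Allowed downtime = 1440 * (100 - 99.0) / 100
Allowed downtime = 14.4 minutes

14.4 minutes


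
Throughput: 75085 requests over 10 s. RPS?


Formula: throughput = requests / seconds
throughput = 75085 / 10
throughput = 7508.5 requests/second

7508.5 requests/second


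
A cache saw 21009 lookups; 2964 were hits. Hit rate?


Formula: hit rate = hits / (hits + misses) * 100
hit rate = 2964 / (2964 + 18045) * 100
hit rate = 2964 / 21009 * 100
hit rate = 14.11%

14.11%


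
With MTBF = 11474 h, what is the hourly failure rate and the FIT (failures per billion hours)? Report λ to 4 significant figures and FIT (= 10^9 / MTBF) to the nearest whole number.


Formula: λ = 1 / MTBF; FIT = λ × 1e9 = 1e9 / MTBF
λ = 1 / 11474 ≈ 8.715e-05 failures/hour
FIT = 1e9 / 11474 ≈ 87154 failures per 1e9 hours (nearest whole number)

λ = 8.715e-05 /h, FIT = 87154


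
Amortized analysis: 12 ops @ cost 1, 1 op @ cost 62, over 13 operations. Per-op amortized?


Formula: Amortized cost = Total cost / Operations
Total cost = (12 * 1) + (1 * 62)
Total cost = 12 + 62 = 74
Amortized = 74 / 13 = 5.6923

5.6923


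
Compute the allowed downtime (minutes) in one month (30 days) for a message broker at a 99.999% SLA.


Formula: allowed downtime = period * (100 - SLA) / 100
Period (month (30 days)) = 43200 minutes
Unavailability fraction = (100 - 99.999) / 100
Allowed downtime = 43200 * (100 - 99.999) / 100
Allowed downtime = 0.432 minutes

0.432 minutes


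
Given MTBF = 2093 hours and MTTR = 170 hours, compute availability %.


Availability = MTBF / (MTBF + MTTR)
Availability = 2093 / (2093 + 170)
Availability = 2093 / 2263
Availability = 92.4878%

92.4878%


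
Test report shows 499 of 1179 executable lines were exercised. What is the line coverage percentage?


Coverage = covered / total * 100
Coverage = 499 / 1179 * 100
Coverage = 42.32%

42.32%


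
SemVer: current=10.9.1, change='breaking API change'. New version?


Current: 10.9.1
Change category: 'breaking API change' → major bump
SemVer rule: major bump → increment MAJOR, reset MINOR and PATCH to 0
New: 11.0.0

11.0.0


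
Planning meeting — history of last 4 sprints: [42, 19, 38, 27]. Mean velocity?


Formula: Avg velocity = Total points / Number of sprints
Points: [42, 19, 38, 27]
Sum = 42 + 19 + 38 + 27 = 126
Avg velocity = 126 / 4 = 31.5 points/sprint

31.5 points/sprint


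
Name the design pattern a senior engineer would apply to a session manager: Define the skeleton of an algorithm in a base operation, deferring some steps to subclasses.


This matches the Template Method pattern

Template Method


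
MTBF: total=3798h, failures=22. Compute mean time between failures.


Formula: MTBF = Total operating time / Number of failures
MTBF = 3798 / 22
MTBF = 172.64 hours

172.64 hours


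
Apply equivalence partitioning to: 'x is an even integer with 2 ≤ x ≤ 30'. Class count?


Constraint: even integers in [2, 30]
Class 1: x < 2 — out-of-range invalid
Class 2: x in [2,30] but odd — wrong type invalid
Class 3: x in [2,30] and even — valid
Class 4: x > 30 — out-of-range invalid
Total equivalence classes: 4

4 equivalence classes


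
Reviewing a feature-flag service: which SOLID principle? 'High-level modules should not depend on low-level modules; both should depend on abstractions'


This describes the Dependency Inversion Principle (DIP)

Dependency Inversion Principle (DIP)


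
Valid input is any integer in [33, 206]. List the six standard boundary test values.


Range: [33, 206]
Boundaries: just below min, min, min+1, max-1, max, just above max
Values: [32, 33, 34, 205, 206, 207]

[32, 33, 34, 205, 206, 207]


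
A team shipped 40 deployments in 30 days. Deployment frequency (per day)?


Formula: deployments per day = releases / days
= 40 / 30
= 1.333 deploys/day
(equivalently, 9.33 deploys/week)

1.333 deploys/day


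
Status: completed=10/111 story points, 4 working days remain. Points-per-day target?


Formula: Required rate = Remaining points / Days left
Remaining = 111 - 10 = 101 points
Required rate = 101 / 4 = 25.25 points/day

25.25 points/day


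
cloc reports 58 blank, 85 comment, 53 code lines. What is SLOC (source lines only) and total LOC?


Total LOC = blank + comment + code
Total LOC = 58 + 85 + 53 = 196
SLOC (source only) = code = 53

Total LOC: 196, SLOC: 53


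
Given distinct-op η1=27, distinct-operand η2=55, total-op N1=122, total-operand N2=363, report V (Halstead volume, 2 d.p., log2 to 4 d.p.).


Formula: V = N * log2(η), where N = N1 + N2 and η = η1 + η2
η = 27 + 55 = 82
N = 122 + 363 = 485
log2(82) ≈ 6.3576
V = 485 * 6.3576 = 3083.44

3083.44


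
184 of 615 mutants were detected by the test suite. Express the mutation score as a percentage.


Mutation score = killed / total * 100
Mutation score = 184 / 615 * 100
Mutation score = 29.92%

29.92%


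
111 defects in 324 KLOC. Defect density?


Defect density = defects / KLOC
Defect density = 111 / 324
Defect density = 0.343 defects/KLOC

0.343 defects/KLOC


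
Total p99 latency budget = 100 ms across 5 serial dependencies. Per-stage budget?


Formula: per_stage = total_budget / stages
per_stage = 100 / 5
per_stage = 20.0 ms

20.0 ms


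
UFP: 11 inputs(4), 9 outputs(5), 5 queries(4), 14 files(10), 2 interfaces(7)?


UFP = EI*4 + EO*5 + EQ*4 + ILF*10 + EIF*7
UFP = 11*4 + 9*5 + 5*4 + 14*10 + 2*7
UFP = 44 + 45 + 20 + 140 + 14
UFP = 263

263


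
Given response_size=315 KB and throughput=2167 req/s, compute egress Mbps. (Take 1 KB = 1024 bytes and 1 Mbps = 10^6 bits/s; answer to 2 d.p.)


Formula: Mbps = payload_bytes * RPS * 8 / 1e6
Payload per request = 315 KB = 315 * 1024 = 322560 bytes
Total bytes/sec = 322560 * 2167 = 698987520
Total bits/sec = 698987520 * 8 = 5591900160
Mbps = 5591900160 / 1e6 = 5591.9

5591.9 Mbps


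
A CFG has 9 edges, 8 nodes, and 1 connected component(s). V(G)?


Formula: V(G) = E - N + 2P
V(G) = 9 - 8 + 2*1
V(G) = 1 + 2
V(G) = 3

3


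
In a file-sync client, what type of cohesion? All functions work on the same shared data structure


Reasoning: Functions share data
Type: Communicational cohesion

Communicational cohesion
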